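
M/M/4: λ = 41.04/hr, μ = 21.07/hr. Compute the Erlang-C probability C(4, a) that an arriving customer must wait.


a = λ/μ = 1.9478; ρ = a/4 = 0.4869
P₀ = 0.138020 (from M/M/c formula)
C(c,a) = [a^c/(c!(1−ρ))]·P₀ = [14.39366/(24·0.5131)]·0.138020
= 1.16896·0.138020 = 0.161340

Final: 0.161340


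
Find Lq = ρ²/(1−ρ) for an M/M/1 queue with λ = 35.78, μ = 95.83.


ρ = 35.78/95.83 = 0.3734
Lq = ρ²/(1−ρ) = 0.1394/0.6266 = 0.2225

Final: 0.2225


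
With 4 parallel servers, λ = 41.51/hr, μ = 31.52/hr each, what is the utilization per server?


ρ = λ/(cμ) = 41.51/(4·31.52) = 41.51/126.08 = 0.3292

Final: 0.3292


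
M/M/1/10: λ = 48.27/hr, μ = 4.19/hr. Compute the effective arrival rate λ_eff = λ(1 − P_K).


ρ = 11.5203; P_K = (1−ρ)ρ^10/(1−ρ^11) = 0.913197
λ_eff = λ(1 − P_K) = 48.27·(1 − 0.913197) = 48.27·0.086803 = 4.1900 /hr

Final: 4.1900 /hr


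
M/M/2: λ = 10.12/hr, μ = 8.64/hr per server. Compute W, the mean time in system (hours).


a = 1.1713; ρ = 0.5856; P₀ = 0.261314
Lq = P₀·a^c·ρ/(c!(1−ρ)²) = 0.61145
Wq = Lq/λ = 0.61145/10.12 = 0.06042 hr
W = Wq + 1/μ = 0.06042 + 0.11574 = 0.17616 hr

Final: 0.17616 hr


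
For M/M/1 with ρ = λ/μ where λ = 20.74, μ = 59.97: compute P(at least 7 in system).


ρ = 20.74/59.97 = 0.3458
P(N ≥ n) = ρ^n = 0.3458^7 = 0.0005917

Final: 0.0005917


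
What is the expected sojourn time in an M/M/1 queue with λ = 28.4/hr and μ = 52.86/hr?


W = 1/(μ−λ) = 1/(52.86 − 28.4) = 1/24.46 = 0.04088 hr

Final: 0.04088 hr


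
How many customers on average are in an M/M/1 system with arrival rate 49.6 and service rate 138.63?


ρ = λ/μ = 49.6/138.63 = 0.3578
L = ρ/(1−ρ) = 0.3578/(1 − 0.3578) = 0.3578/0.6422 = 0.5571

Final: 0.5571


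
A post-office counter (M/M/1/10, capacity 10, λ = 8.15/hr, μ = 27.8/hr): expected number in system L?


ρ = 8.15/27.8 = 0.2932
L = ρ[1 − (K+1)ρ^K + Kρ^(K+1)] / [(1−ρ)(1−ρ^(K+1))]
Numerator: 0.2932·(1 − 11·0.000004690 + 10·0.000001375) = 0.293154
Denominator: (0.7068)·(0.999999) = 0.706834
L = 0.293154/0.706834 = 0.4147

Final: 0.4147


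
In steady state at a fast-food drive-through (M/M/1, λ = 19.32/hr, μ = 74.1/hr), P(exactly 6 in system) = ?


ρ = 19.32/74.1 = 0.2607
P_n = (1−ρ)·ρ^n = (1 − 0.2607)·0.2607^6 = 0.7393·0.0003141 = 0.0002322

Final: 0.0002322


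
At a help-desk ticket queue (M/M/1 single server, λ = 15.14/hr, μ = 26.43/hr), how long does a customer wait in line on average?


ρ = 15.14/26.43 = 0.5728
Wq = ρ/(μ−λ) = 0.5728/(26.43 − 15.14) = 0.5728/11.29 = 0.05074 hr

Final: 0.05074 hr


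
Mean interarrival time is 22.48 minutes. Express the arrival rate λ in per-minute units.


λ = 1/(interarrival time) in consistent units.
1 minute = 1 min, so λ = 1/22.48 = 0.04448 per minute

Final: 0.04448 /min


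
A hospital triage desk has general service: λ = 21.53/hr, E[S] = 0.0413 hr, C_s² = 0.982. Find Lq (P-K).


ρ = λ·E[S] = 21.53·0.0413 = 0.8892
Lq = ρ²(1+C_s²)/(2(1−ρ)) = 0.7907·(1+0.982)/(2·0.1108)
= 0.7907·1.9820/0.2216 = 7.07097

Final: 7.07097


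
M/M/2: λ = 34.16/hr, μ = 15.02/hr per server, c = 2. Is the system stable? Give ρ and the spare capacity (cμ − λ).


Total capacity cμ = 2·15.02 = 30.04/hr
ρ = λ/(cμ) = 34.16/30.04 = 1.1372
Stable ⇔ ρ < 1: NO
Spare capacity = cμ − λ = 30.04 − 34.16 = -4.12/hr

Final: ρ = 1.1372; unstable; margin = -4.12/hr


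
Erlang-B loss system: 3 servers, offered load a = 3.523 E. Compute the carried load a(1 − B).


B(3,3.523) = 0.404500 (Erlang-B)
Carried load = a(1 − B) = 3.523·(1 − 0.404500) = 3.523·0.595500 = 2.0979 E

Final: 2.0979 Erlangs


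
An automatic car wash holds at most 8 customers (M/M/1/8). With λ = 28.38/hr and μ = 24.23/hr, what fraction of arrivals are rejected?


ρ = λ/μ = 28.38/24.23 = 1.1713
P_K = (1−ρ)ρ^K/(1−ρ^(K+1)) = (-0.1713·3.542190)/(1 − 4.148879)
= -0.606690/-3.148879 = 0.192668

Final: 0.192668


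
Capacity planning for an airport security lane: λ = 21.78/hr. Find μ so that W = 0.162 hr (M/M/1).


W = 1/(μ−λ) ⇒ μ − λ = 1/W = 1/0.162 = 6.1728
μ = λ + 1/W = 21.78 + 6.1728 = 27.9528 per hr

Final: 27.9528 /hr


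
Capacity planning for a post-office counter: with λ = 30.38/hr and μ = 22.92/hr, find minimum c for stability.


Stability requires cμ > λ ⇔ c > λ/μ.
λ/μ = 30.38/22.92 = 1.3255
Minimum integer c = ⌊1.3255⌋ + 1 = 2
Check: 2·22.92 = 45.84 > 30.38, while 1·22.92 = 22.92 ≤ 30.38

Final: 2 servers


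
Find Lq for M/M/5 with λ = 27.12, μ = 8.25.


a = λ/μ = 3.2873; ρ = a/5 = 0.6575
P₀ = 0.033540
Lq = P₀·a^c·ρ / (c!·(1−ρ)²) = 0.033540·383.86515·0.6575/(120·0.11734)
= 0.60116

Final: 0.60116


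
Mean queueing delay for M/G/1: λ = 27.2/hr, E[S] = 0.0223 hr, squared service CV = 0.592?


ρ = λ·E[S] = 27.2·0.0223 = 0.6066
E[S²] = E[S]²(1+C_s²) = 0.0223²·(1+0.592) = 0.0007917
Wq = λ·E[S²]/(2(1−ρ)) = 27.2·0.0007917/(2·0.3934) = 0.02737 hr

Final: 0.02737 hr


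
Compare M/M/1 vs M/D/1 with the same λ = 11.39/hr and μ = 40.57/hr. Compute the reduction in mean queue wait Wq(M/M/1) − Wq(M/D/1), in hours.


ρ = 11.39/40.57 = 0.2807
Wq(M/M/1) = ρ/(μ−λ) = 0.2807/29.18 = 0.009621 hr
Wq(M/D/1) = ρ/(2(μ−λ)) = 0.004811 hr
Savings = 0.009621 − 0.004811 = 0.004811 hr

Final: 0.004811 hr


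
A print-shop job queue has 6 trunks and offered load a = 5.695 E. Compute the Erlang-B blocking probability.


B(c,a) = (a^c/c!) / Σ_{k=0}^{c} a^k/k!
a^6/6! = 47.383799
Σ terms (k=0..6): 1.00000 + 5.69500 + 16.21651 + 30.78435 + 43.82921 + 49.92147 + 47.38380 = 194.830344
B = 47.383799/194.830344 = 0.243205

Final: 0.243205


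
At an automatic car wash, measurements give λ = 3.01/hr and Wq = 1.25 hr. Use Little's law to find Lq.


Lq = λWq = 3.01·1.25 = 3.7625

Final: 3.7625


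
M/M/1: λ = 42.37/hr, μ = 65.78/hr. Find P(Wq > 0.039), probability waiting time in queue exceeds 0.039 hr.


ρ = 42.37/65.78 = 0.6441
P(Wq > t) = ρ·e^{−(μ−λ)t} = 0.6441·e^{−0.9130}
= 0.6441·0.401322 = 0.258499

Final: 0.258499


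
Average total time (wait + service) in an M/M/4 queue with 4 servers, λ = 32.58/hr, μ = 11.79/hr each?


a = 2.7634; ρ = 0.6908; P₀ = 0.052751
Lq = P₀·a^c·ρ/(c!(1−ρ)²) = 0.92635
Wq = Lq/λ = 0.92635/32.58 = 0.02843 hr
W = Wq + 1/μ = 0.02843 + 0.08482 = 0.11325 hr

Final: 0.11325 hr


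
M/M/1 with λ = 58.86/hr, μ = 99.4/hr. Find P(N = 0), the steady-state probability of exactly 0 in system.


ρ = 58.86/99.4 = 0.5922
P_n = (1−ρ)·ρ^n = (1 − 0.5922)·0.5922^0 = 0.4078·1.000000 = 0.407847

Final: 0.407847


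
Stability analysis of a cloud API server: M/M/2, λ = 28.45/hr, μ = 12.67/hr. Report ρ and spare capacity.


Total capacity cμ = 2·12.67 = 25.34/hr
ρ = λ/(cμ) = 28.45/25.34 = 1.1227
Stable ⇔ ρ < 1: NO
Spare capacity = cμ − λ = 25.34 − 28.45 = -3.11/hr

Final: ρ = 1.1227; unstable; margin = -3.11/hr


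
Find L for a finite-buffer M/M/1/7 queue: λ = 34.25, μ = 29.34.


ρ = 34.25/29.34 = 1.1673
L = ρ[1 − (K+1)ρ^K + Kρ^(K+1)] / [(1−ρ)(1−ρ^(K+1))]
Numerator: 1.1673·(1 − 8·2.953951 + 7·3.448290) = 1.758517
Denominator: (-0.1673)·(-2.448290) = 0.409717
L = 1.758517/0.409717 = 4.2920

Final: 4.2920


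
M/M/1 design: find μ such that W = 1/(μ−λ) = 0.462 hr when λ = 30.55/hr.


W = 1/(μ−λ) ⇒ μ − λ = 1/W = 1/0.462 = 2.1645
μ = λ + 1/W = 30.55 + 2.1645 = 32.7145 per hr

Final: 32.7145 /hr


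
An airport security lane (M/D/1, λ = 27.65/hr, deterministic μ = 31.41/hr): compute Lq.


ρ = 27.65/31.41 = 0.8803
M/D/1: Lq = ρ²/(2(1−ρ)) = 0.7749/(2·0.1197) = 3.23672

Final: 3.23672


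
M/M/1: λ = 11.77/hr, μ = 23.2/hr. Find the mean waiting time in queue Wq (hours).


ρ = 11.77/23.2 = 0.5073
Wq = ρ/(μ−λ) = 0.5073/(23.2 − 11.77) = 0.5073/11.43 = 0.04439 hr

Final: 0.04439 hr


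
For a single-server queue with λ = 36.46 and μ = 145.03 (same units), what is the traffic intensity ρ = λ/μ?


ρ = λ/μ = 36.46/145.03 = 0.2514

Final: 0.2514


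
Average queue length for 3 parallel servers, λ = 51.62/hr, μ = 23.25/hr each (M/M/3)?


a = λ/μ = 2.2202; ρ = a/3 = 0.7401
P₀ = 0.078726
Lq = P₀·a^c·ρ / (c!·(1−ρ)²) = 0.078726·10.94423·0.7401/(6·0.06756)
= 1.57295

Final: 1.57295


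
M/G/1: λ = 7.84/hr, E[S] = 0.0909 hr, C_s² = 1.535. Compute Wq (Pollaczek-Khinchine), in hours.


ρ = λ·E[S] = 7.84·0.0909 = 0.7127
E[S²] = E[S]²(1+C_s²) = 0.0909²·(1+1.535) = 0.020946
Wq = λ·E[S²]/(2(1−ρ)) = 7.84·0.020946/(2·0.2873) = 0.28575 hr

Final: 0.28575 hr


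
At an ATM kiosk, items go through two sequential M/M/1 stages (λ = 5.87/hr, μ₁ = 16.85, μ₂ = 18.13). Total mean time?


Each node sees arrival rate λ = 5.87/hr (tandem ⇒ throughput preserved).
W₁ = 1/(μ₁−λ) = 1/(16.85−5.87) = 0.09107 hr
W₂ = 1/(μ₂−λ) = 1/(18.13−5.87) = 0.08157 hr
W_total = W₁ + W₂ = 0.09107 + 0.08157 = 0.17264 hr

Final: 0.17264 hr


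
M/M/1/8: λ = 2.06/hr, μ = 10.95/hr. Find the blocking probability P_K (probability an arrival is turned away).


ρ = λ/μ = 2.06/10.95 = 0.1881
P_K = (1−ρ)ρ^K/(1−ρ^(K+1)) = (0.8119·0.000001569)/(1 − 0.0000002952)
= 0.000001274/1.000000 = 0.000001274

Final: 0.000001274


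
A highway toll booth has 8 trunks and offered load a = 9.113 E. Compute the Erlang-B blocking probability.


B(c,a) = (a^c/c!) / Σ_{k=0}^{c} a^k/k!
a^8/8! = 1179.696902
Σ terms (k=0..8): 1.00000 + 9.11300 + 41.52338 + 126.13420 + 287.36524 + 523.75189 + 795.49183 + 1035.61672 + 1179.69690 = 3999.693181
B = 1179.696902/3999.693181 = 0.294947

Final: 0.294947


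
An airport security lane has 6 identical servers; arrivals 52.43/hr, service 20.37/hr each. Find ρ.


ρ = λ/(cμ) = 52.43/(6·20.37) = 52.43/122.22 = 0.4290

Final: 0.4290


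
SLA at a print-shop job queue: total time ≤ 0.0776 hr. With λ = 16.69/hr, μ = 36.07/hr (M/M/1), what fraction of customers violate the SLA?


W ~ Exponential(μ−λ) for M/M/1.
μ − λ = 36.07 − 16.69 = 19.3800
P(W > t) = e^{−(μ−λ)t} = e^{−1.5039} = 0.222264

Final: 0.222264


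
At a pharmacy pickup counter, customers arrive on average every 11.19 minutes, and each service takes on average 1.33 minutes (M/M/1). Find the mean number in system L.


λ = 60/11.19 = 5.3619 /hr
μ = 60/1.33 = 45.1128 /hr
ρ = λ/μ = 5.3619/45.1128 = 0.1189
L = ρ/(1−ρ) = 0.1189/0.8811 = 0.1349

Final: 0.1349


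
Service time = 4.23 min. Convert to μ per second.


μ = 1/(service time) in consistent units.
1 second = 0.0166667 min, so μ = 0.0166667/4.23 = 0.003940 per second

Final: 0.003940 /sec


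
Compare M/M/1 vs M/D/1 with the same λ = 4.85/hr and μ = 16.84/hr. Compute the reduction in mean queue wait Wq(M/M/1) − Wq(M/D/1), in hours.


ρ = 4.85/16.84 = 0.2880
Wq(M/M/1) = ρ/(μ−λ) = 0.2880/11.99 = 0.02402 hr
Wq(M/D/1) = ρ/(2(μ−λ)) = 0.01201 hr
Savings = 0.02402 − 0.01201 = 0.01201 hr

Final: 0.01201 hr


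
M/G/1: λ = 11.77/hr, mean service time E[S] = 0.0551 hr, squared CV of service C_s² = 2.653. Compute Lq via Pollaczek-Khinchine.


ρ = λ·E[S] = 11.77·0.0551 = 0.6485
Lq = ρ²(1+C_s²)/(2(1−ρ)) = 0.4206·(1+2.653)/(2·0.3515)
= 0.4206·3.6530/0.7029 = 2.18567

Final: 2.18567


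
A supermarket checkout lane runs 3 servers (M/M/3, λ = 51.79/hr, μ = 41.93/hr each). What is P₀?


a = λ/μ = 51.79/41.93 = 1.2352; ρ = a/c = 0.4117
Σ_{k=0}^{2} a^k/k! (terms k=0..2) = 1.00000 + 1.23515 + 0.76280 = 2.99796
Tail: a^3/(3!(1−ρ)) = 1.88436/(6·0.5883) = 0.53386
P₀ = 1/(2.99796 + 0.53386) = 1/3.53181 = 0.283141

Final: 0.283141


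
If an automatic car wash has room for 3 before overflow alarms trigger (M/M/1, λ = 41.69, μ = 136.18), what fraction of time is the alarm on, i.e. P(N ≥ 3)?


ρ = 41.69/136.18 = 0.3061
P(N ≥ n) = ρ^n = 0.3061^3 = 0.028692

Final: 0.028692


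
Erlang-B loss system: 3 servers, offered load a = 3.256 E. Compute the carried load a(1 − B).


B(3,3.256) = 0.375777 (Erlang-B)
Carried load = a(1 − B) = 3.256·(1 − 0.375777) = 3.256·0.624223 = 2.0325 E

Final: 2.0325 Erlangs


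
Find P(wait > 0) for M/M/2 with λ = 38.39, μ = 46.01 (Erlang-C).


a = λ/μ = 0.8344; ρ = a/2 = 0.4172
P₀ = 0.411241 (from M/M/c formula)
C(c,a) = [a^c/(c!(1−ρ))]·P₀ = [0.69620/(2·0.5828)]·0.411241
= 0.59728·0.411241 = 0.245625

Final: 0.245625


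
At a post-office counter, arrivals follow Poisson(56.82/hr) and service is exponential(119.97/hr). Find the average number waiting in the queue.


ρ = 56.82/119.97 = 0.4736
Lq = ρ²/(1−ρ) = 0.2243/0.5264 = 0.4261

Final: 0.4261


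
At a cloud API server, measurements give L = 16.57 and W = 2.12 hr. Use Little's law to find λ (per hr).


λ = L/W = 16.57/2.12 = 7.8160 /hr

Final: 7.8160 /hr


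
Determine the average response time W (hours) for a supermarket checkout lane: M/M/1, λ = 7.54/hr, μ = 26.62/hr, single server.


W = 1/(μ−λ) = 1/(26.62 − 7.54) = 1/19.08 = 0.05241 hr

Final: 0.05241 hr


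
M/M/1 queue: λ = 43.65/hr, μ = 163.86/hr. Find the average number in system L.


ρ = λ/μ = 43.65/163.86 = 0.2664
L = ρ/(1−ρ) = 0.2664/(1 − 0.2664) = 0.2664/0.7336 = 0.3631

Final: 0.3631


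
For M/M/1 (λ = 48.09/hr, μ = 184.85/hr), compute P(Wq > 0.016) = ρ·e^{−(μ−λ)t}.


ρ = 48.09/184.85 = 0.2602
P(Wq > t) = ρ·e^{−(μ−λ)t} = 0.2602·e^{−2.1882}
= 0.2602·0.112123 = 0.029170

Final: 0.029170


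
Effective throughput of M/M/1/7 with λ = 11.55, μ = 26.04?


ρ = 0.4435; P_K = (1−ρ)ρ^7/(1−ρ^8) = 0.001882
λ_eff = λ(1 − P_K) = 11.55·(1 − 0.001882) = 11.55·0.998118 = 11.5283 /hr

Final: 11.5283 /hr


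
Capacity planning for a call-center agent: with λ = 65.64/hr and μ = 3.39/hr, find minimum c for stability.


Stability requires cμ > λ ⇔ c > λ/μ.
λ/μ = 65.64/3.39 = 19.3628
Minimum integer c = ⌊19.3628⌋ + 1 = 20
Check: 20·3.39 = 67.80 > 65.64, while 19·3.39 = 64.41 ≤ 65.64

Final: 20 servers


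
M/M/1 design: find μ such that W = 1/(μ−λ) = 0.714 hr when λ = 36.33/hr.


W = 1/(μ−λ) ⇒ μ − λ = 1/W = 1/0.714 = 1.4006
μ = λ + 1/W = 36.33 + 1.4006 = 37.7306 per hr

Final: 37.7306 /hr


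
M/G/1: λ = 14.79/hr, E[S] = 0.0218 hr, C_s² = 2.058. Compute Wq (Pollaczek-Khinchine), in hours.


ρ = λ·E[S] = 14.79·0.0218 = 0.3224
E[S²] = E[S]²(1+C_s²) = 0.0218²·(1+2.058) = 0.001453
Wq = λ·E[S²]/(2(1−ρ)) = 14.79·0.001453/(2·0.6776) = 0.01586 hr

Final: 0.01586 hr


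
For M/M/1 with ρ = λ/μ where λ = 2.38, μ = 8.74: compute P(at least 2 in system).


ρ = 2.38/8.74 = 0.2723
P(N ≥ n) = ρ^n = 0.2723^2 = 0.074153

Final: 0.074153


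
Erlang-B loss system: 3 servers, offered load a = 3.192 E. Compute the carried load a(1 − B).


B(3,3.192) = 0.368567 (Erlang-B)
Carried load = a(1 − B) = 3.192·(1 − 0.368567) = 3.192·0.631433 = 2.0155 E

Final: 2.0155 Erlangs


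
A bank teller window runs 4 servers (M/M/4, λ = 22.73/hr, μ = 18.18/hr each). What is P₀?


a = λ/μ = 22.73/18.18 = 1.2503; ρ = a/c = 0.3126
Σ_{k=0}^{3} a^k/k! (terms k=0..3) = 1.00000 + 1.25028 + 0.78159 + 0.32574 = 3.35760
Tail: a^4/(4!(1−ρ)) = 2.44356/(24·0.6874) = 0.14811
P₀ = 1/(3.35760 + 0.14811) = 1/3.50571 = 0.285249

Final: 0.285249


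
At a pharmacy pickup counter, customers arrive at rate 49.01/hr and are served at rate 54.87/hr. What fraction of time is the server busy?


ρ = λ/μ = 49.01/54.87 = 0.8932

Final: 0.8932


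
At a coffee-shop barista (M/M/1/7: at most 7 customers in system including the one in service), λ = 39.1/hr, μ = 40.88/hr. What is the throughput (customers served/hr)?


ρ = 0.9565; P_K = (1−ρ)ρ^7/(1−ρ^8) = 0.106410
λ_eff = λ(1 − P_K) = 39.1·(1 − 0.106410) = 39.1·0.893590 = 34.9394 /hr

Final: 34.9394 /hr


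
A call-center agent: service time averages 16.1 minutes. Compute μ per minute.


μ = 1/(service time) in consistent units.
1 minute = 1 min, so μ = 1/16.1 = 0.06211 per minute

Final: 0.06211 /min


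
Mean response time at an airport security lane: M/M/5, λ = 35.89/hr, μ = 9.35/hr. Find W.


a = 3.8385; ρ = 0.7677; P₀ = 0.016510
Lq = P₀·a^c·ρ/(c!(1−ρ)²) = 1.63102
Wq = Lq/λ = 1.63102/35.89 = 0.04544 hr
W = Wq + 1/μ = 0.04544 + 0.10695 = 0.15240 hr

Final: 0.15240 hr


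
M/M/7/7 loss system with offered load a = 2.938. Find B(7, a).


B(c,a) = (a^c/c!) / Σ_{k=0}^{c} a^k/k!
a^7/7! = 0.374914
Σ terms (k=0..7): 1.00000 + 2.93800 + 4.31592 + 4.22673 + 3.10453 + 1.82422 + 0.89326 + 0.37491 = 18.677576
B = 0.374914/18.677576 = 0.020073

Final: 0.020073


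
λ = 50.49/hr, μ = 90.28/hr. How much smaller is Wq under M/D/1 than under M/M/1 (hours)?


ρ = 50.49/90.28 = 0.5593
Wq(M/M/1) = ρ/(μ−λ) = 0.5593/39.79 = 0.01406 hr
Wq(M/D/1) = ρ/(2(μ−λ)) = 0.007028 hr
Savings = 0.01406 − 0.007028 = 0.007028 hr

Final: 0.007028 hr


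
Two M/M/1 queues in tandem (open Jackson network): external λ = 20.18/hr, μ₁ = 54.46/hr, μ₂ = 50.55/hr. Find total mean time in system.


Each node sees arrival rate λ = 20.18/hr (tandem ⇒ throughput preserved).
W₁ = 1/(μ₁−λ) = 1/(54.46−20.18) = 0.02917 hr
W₂ = 1/(μ₂−λ) = 1/(50.55−20.18) = 0.03293 hr
W_total = W₁ + W₂ = 0.02917 + 0.03293 = 0.06210 hr

Final: 0.06210 hr


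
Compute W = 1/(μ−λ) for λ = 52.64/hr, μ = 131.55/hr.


W = 1/(μ−λ) = 1/(131.55 − 52.64) = 1/78.91 = 0.01267 hr

Final: 0.01267 hr


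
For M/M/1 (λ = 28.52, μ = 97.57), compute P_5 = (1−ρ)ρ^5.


ρ = 28.52/97.57 = 0.2923
P_n = (1−ρ)·ρ^n = (1 − 0.2923)·0.2923^5 = 0.7077·0.002134 = 0.001510

Final: 0.001510


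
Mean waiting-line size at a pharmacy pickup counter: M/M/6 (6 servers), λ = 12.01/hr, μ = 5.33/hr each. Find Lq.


a = λ/μ = 2.2533; ρ = a/6 = 0.3755
P₀ = 0.104734
Lq = P₀·a^c·ρ / (c!·(1−ρ)²) = 0.104734·130.88648·0.3755/(720·0.38994)
= 0.01834

Final: 0.01834


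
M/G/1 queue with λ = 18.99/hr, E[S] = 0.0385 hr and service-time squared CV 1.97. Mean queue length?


ρ = λ·E[S] = 18.99·0.0385 = 0.7311
Lq = ρ²(1+C_s²)/(2(1−ρ)) = 0.5345·(1+1.97)/(2·0.2689)
= 0.5345·2.9700/0.5378 = 2.95210

Final: 2.95210


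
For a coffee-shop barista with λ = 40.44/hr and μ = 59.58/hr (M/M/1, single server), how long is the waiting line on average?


ρ = 40.44/59.58 = 0.6788
Lq = ρ²/(1−ρ) = 0.4607/0.3212 = 1.4341

Final: 1.4341


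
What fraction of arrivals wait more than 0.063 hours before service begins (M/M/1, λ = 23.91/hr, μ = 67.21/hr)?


ρ = 23.91/67.21 = 0.3558
P(Wq > t) = ρ·e^{−(μ−λ)t} = 0.3558·e^{−2.7279}
= 0.3558·0.065356 = 0.023251

Final: 0.023251


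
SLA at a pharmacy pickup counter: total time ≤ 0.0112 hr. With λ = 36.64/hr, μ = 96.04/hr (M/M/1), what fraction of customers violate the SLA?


W ~ Exponential(μ−λ) for M/M/1.
μ − λ = 96.04 − 36.64 = 59.4000
P(W > t) = e^{−(μ−λ)t} = e^{−0.6653} = 0.514130

Final: 0.514130


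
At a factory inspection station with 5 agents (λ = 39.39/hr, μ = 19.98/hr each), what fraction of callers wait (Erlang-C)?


a = λ/μ = 1.9715; ρ = a/5 = 0.3943
P₀ = 0.138292 (from M/M/c formula)
C(c,a) = [a^c/(c!(1−ρ))]·P₀ = [29.78191/(120·0.6057)]·0.138292
= 0.40974·0.138292 = 0.056664

Final: 0.056664


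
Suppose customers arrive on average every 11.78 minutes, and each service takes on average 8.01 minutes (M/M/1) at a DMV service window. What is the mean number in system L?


λ = 60/11.78 = 5.0934 /hr
μ = 60/8.01 = 7.4906 /hr
ρ = λ/μ = 5.0934/7.4906 = 0.6800
L = ρ/(1−ρ) = 0.6800/0.3200 = 2.1247

Final: 2.1247


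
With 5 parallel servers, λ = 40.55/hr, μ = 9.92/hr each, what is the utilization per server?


ρ = λ/(cμ) = 40.55/(5·9.92) = 40.55/49.60 = 0.8175

Final: 0.8175


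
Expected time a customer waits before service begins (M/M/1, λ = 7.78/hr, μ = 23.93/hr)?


ρ = 7.78/23.93 = 0.3251
Wq = ρ/(μ−λ) = 0.3251/(23.93 − 7.78) = 0.3251/16.15 = 0.02013 hr

Final: 0.02013 hr


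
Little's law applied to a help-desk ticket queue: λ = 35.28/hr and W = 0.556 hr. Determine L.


L = λW = 35.28·0.556 = 19.6157

Final: 19.6157


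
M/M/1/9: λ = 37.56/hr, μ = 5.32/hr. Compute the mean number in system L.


ρ = 37.56/5.32 = 7.0602
L = ρ[1 − (K+1)ρ^K + Kρ^(K+1)] / [(1−ρ)(1−ρ^(K+1))]
Numerator: 7.0602·(1 − 10·43583847.037307 + 9·307708514.045347) = 16475130296.661009
Denominator: (-6.0602)·(-307708513.045347) = 1864759861.011650
L = 16475130296.661009/1864759861.011650 = 8.8350

Final: 8.8350


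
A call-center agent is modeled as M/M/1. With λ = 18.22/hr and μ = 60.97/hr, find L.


ρ = λ/μ = 18.22/60.97 = 0.2988
L = ρ/(1−ρ) = 0.2988/(1 − 0.2988) = 0.2988/0.7012 = 0.4262

Final: 0.4262


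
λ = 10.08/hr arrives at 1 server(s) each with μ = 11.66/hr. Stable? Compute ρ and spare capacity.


Total capacity cμ = 1·11.66 = 11.66/hr
ρ = λ/(cμ) = 10.08/11.66 = 0.8645
Stable ⇔ ρ < 1: YES
Spare capacity = cμ − λ = 11.66 − 10.08 = 1.58/hr

Final: ρ = 0.8645; stable; margin = 1.58/hr


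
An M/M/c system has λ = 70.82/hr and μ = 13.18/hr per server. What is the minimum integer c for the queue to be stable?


Stability requires cμ > λ ⇔ c > λ/μ.
λ/μ = 70.82/13.18 = 5.3733
Minimum integer c = ⌊5.3733⌋ + 1 = 6
Check: 6·13.18 = 79.08 > 70.82, while 5·13.18 = 65.90 ≤ 70.82

Final: 6 servers


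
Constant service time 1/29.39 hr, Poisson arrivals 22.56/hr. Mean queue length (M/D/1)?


ρ = 22.56/29.39 = 0.7676
M/D/1: Lq = ρ²/(2(1−ρ)) = 0.5892/(2·0.2324) = 1.26773

Final: 1.26773


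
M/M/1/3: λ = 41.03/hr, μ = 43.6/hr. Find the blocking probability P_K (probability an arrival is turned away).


ρ = λ/μ = 41.03/43.6 = 0.9411
P_K = (1−ρ)ρ^K/(1−ρ^(K+1)) = (0.05894·0.833384)/(1 − 0.784260)
= 0.049124/0.215740 = 0.227699

Final: 0.227699


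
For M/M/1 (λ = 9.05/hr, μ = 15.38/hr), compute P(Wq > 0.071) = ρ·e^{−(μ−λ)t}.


ρ = 9.05/15.38 = 0.5884
P(Wq > t) = ρ·e^{−(μ−λ)t} = 0.5884·e^{−0.4494}
= 0.5884·0.637992 = 0.375411

Final: 0.375411


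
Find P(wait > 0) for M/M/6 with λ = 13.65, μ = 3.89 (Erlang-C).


a = λ/μ = 3.5090; ρ = a/6 = 0.5848
P₀ = 0.028684 (from M/M/c formula)
C(c,a) = [a^c/(c!(1−ρ))]·P₀ = [1866.80218/(720·0.4152)]·0.028684
= 6.24515·0.028684 = 0.179138

Final: 0.179138


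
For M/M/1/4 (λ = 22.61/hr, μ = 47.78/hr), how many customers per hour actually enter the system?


ρ = 0.4732; P_K = (1−ρ)ρ^4/(1−ρ^5) = 0.027057
λ_eff = λ(1 − P_K) = 22.61·(1 − 0.027057) = 22.61·0.972943 = 21.9982 /hr

Final: 21.9982 /hr


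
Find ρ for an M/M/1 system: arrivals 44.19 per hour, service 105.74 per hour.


ρ = λ/μ = 44.19/105.74 = 0.4179

Final: 0.4179


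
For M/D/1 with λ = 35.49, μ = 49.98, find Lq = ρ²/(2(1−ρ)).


ρ = 35.49/49.98 = 0.7101
M/D/1: Lq = ρ²/(2(1−ρ)) = 0.5042/(2·0.2899) = 0.86960

Final: 0.86960


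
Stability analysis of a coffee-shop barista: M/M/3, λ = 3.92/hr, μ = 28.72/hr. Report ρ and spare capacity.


Total capacity cμ = 3·28.72 = 86.16/hr
ρ = λ/(cμ) = 3.92/86.16 = 0.04550
Stable ⇔ ρ < 1: YES
Spare capacity = cμ − λ = 86.16 − 3.92 = 82.24/hr

Final: ρ = 0.04550; stable; margin = 82.24/hr


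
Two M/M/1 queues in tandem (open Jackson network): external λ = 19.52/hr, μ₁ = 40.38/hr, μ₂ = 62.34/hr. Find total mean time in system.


Each node sees arrival rate λ = 19.52/hr (tandem ⇒ throughput preserved).
W₁ = 1/(μ₁−λ) = 1/(40.38−19.52) = 0.04794 hr
W₂ = 1/(μ₂−λ) = 1/(62.34−19.52) = 0.02335 hr
W_total = W₁ + W₂ = 0.04794 + 0.02335 = 0.07129 hr

Final: 0.07129 hr


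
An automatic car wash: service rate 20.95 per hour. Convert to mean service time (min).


Mean service time = 1/μ = 1/20.95 hour = 0.04773 hour
In minutes: 0.04773 × 60 = 2.8640 min

Final: 2.8640 min


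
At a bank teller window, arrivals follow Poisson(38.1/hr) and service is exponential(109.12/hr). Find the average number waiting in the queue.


ρ = 38.1/109.12 = 0.3492
Lq = ρ²/(1−ρ) = 0.1219/0.6508 = 0.1873

Final: 0.1873


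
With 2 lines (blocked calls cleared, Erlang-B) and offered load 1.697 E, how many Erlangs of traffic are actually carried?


B(2,1.697) = 0.348063 (Erlang-B)
Carried load = a(1 − B) = 1.697·(1 − 0.348063) = 1.697·0.651937 = 1.1063 E

Final: 1.1063 Erlangs


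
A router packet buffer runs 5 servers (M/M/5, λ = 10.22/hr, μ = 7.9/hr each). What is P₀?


a = λ/μ = 10.22/7.9 = 1.2937; ρ = a/c = 0.2587
Σ_{k=0}^{4} a^k/k! (terms k=0..4) = 1.00000 + 1.29367 + 0.83679 + 0.36084 + 0.11670 = 3.60801
Tail: a^5/(5!(1−ρ)) = 3.62342/(120·0.7413) = 0.04073
P₀ = 1/(3.60801 + 0.04073) = 1/3.64875 = 0.274067

Final: 0.274067


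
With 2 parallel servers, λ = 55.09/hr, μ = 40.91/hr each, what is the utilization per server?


ρ = λ/(cμ) = 55.09/(2·40.91) = 55.09/81.82 = 0.6733

Final: 0.6733


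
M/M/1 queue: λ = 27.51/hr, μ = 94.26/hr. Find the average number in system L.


ρ = λ/μ = 27.51/94.26 = 0.2919
L = ρ/(1−ρ) = 0.2919/(1 − 0.2919) = 0.2919/0.7081 = 0.4121

Final: 0.4121


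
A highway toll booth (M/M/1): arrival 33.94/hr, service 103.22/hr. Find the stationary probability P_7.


ρ = 33.94/103.22 = 0.3288
P_n = (1−ρ)·ρ^n = (1 − 0.3288)·0.3288^7 = 0.6712·0.0004156 = 0.0002789

Final: 0.0002789


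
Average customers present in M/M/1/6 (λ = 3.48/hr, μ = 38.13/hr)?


ρ = 3.48/38.13 = 0.09127
L = ρ[1 − (K+1)ρ^K + Kρ^(K+1)] / [(1−ρ)(1−ρ^(K+1))]
Numerator: 0.09127·(1 − 7·0.0000005779 + 6·0.00000005275) = 0.091266
Denominator: (0.9087)·(1.000000) = 0.908733
L = 0.091266/0.908733 = 0.1004

Final: 0.1004


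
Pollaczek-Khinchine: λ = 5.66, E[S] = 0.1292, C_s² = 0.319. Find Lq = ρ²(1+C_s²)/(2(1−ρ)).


ρ = λ·E[S] = 5.66·0.1292 = 0.7313
Lq = ρ²(1+C_s²)/(2(1−ρ)) = 0.5348·(1+0.319)/(2·0.2687)
= 0.5348·1.3190/0.5375 = 1.31238

Final: 1.31238


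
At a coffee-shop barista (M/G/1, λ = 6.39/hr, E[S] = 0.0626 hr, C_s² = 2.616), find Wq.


ρ = λ·E[S] = 6.39·0.0626 = 0.4000
E[S²] = E[S]²(1+C_s²) = 0.0626²·(1+2.616) = 0.014170
Wq = λ·E[S²]/(2(1−ρ)) = 6.39·0.014170/(2·0.6000) = 0.07546 hr

Final: 0.07546 hr


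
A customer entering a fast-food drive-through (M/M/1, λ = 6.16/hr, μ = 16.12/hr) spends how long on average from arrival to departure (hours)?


W = 1/(μ−λ) = 1/(16.12 − 6.16) = 1/9.96 = 0.1004 hr

Final: 0.1004 hr


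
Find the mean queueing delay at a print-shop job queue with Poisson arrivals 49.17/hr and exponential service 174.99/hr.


ρ = 49.17/174.99 = 0.2810
Wq = ρ/(μ−λ) = 0.2810/(174.99 − 49.17) = 0.2810/125.82 = 0.002233 hr

Final: 0.002233 hr


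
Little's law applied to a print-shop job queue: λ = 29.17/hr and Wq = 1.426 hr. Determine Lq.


Lq = λWq = 29.17·1.426 = 41.5964

Final: 41.5964


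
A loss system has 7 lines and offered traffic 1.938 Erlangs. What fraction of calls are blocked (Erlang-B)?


B(c,a) = (a^c/c!) / Σ_{k=0}^{c} a^k/k!
a^7/7! = 0.020373
Σ terms (k=0..7): 1.00000 + 1.93800 + 1.87792 + 1.21314 + 0.58777 + 0.22782 + 0.07359 + 0.02037 = 6.938600
B = 0.020373/6.938600 = 0.002936

Final: 0.002936


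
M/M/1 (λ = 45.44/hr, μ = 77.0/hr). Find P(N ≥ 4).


ρ = 45.44/77.0 = 0.5901
P(N ≥ n) = ρ^n = 0.5901^4 = 0.121280

Final: 0.121280


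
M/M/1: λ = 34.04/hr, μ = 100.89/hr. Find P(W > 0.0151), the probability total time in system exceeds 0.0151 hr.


W ~ Exponential(μ−λ) for M/M/1.
μ − λ = 100.89 − 34.04 = 66.8500
P(W > t) = e^{−(μ−λ)t} = e^{−1.0094} = 0.364425

Final: 0.364425


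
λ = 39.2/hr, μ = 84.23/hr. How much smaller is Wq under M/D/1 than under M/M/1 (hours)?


ρ = 39.2/84.23 = 0.4654
Wq(M/M/1) = ρ/(μ−λ) = 0.4654/45.03 = 0.01034 hr
Wq(M/D/1) = ρ/(2(μ−λ)) = 0.005168 hr
Savings = 0.01034 − 0.005168 = 0.005168 hr

Final: 0.005168 hr


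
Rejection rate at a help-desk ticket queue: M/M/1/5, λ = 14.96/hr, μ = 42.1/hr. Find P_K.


ρ = λ/μ = 14.96/42.1 = 0.3553
P_K = (1−ρ)ρ^K/(1−ρ^(K+1)) = (0.6447·0.005666)/(1 − 0.002013)
= 0.003652/0.997987 = 0.003660

Final: 0.003660


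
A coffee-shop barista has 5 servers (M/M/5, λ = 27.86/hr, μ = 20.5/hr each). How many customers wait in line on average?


a = λ/μ = 1.3590; ρ = a/5 = 0.2718
P₀ = 0.256672
Lq = P₀·a^c·ρ / (c!·(1−ρ)²) = 0.256672·4.63592·0.2718/(120·0.53027)
= 0.005083

Final: 0.005083


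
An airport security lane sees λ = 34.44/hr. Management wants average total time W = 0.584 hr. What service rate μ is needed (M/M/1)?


W = 1/(μ−λ) ⇒ μ − λ = 1/W = 1/0.584 = 1.7123
μ = λ + 1/W = 34.44 + 1.7123 = 36.1523 per hr

Final: 36.1523 /hr


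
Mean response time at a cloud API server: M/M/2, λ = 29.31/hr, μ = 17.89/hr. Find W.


a = 1.6383; ρ = 0.8192; P₀ = 0.099401
Lq = P₀·a^c·ρ/(c!(1−ρ)²) = 3.34209
Wq = Lq/λ = 3.34209/29.31 = 0.11403 hr
W = Wq + 1/μ = 0.11403 + 0.05590 = 0.16992 hr

Final: 0.16992 hr


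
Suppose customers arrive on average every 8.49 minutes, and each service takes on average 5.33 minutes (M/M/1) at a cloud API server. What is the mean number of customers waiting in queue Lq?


λ = 60/8.49 = 7.0671 /hr
μ = 60/5.33 = 11.2570 /hr
ρ = λ/μ = 7.0671/11.2570 = 0.6278
Lq = ρ²/(1−ρ) = 0.3941/0.3722 = 1.0589

Final: 1.0589


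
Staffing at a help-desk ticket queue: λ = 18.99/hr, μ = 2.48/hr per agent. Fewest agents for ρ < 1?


Stability requires cμ > λ ⇔ c > λ/μ.
λ/μ = 18.99/2.48 = 7.6573
Minimum integer c = ⌊7.6573⌋ + 1 = 8
Check: 8·2.48 = 19.84 > 18.99, while 7·2.48 = 17.36 ≤ 18.99

Final: 8 servers


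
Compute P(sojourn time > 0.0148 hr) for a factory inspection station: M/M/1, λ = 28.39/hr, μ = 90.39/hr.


W ~ Exponential(μ−λ) for M/M/1.
μ − λ = 90.39 − 28.39 = 62.0000
P(W > t) = e^{−(μ−λ)t} = e^{−0.9176} = 0.399477

Final: 0.399477


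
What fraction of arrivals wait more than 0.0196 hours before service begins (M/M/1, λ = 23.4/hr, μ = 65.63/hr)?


ρ = 23.4/65.63 = 0.3565
P(Wq > t) = ρ·e^{−(μ−λ)t} = 0.3565·e^{−0.8277}
= 0.3565·0.437050 = 0.155828

Final: 0.155828


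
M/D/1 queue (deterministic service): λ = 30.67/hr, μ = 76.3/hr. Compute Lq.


ρ = 30.67/76.3 = 0.4020
M/D/1: Lq = ρ²/(2(1−ρ)) = 0.1616/(2·0.5980) = 0.13509

Final: 0.13509


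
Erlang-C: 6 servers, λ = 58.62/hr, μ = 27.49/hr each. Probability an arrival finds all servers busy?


a = λ/μ = 2.1324; ρ = a/6 = 0.3554
P₀ = 0.118292 (from M/M/c formula)
C(c,a) = [a^c/(c!(1−ρ))]·P₀ = [94.02134/(720·0.6446)]·0.118292
= 0.20258·0.118292 = 0.023964

Final: 0.023964


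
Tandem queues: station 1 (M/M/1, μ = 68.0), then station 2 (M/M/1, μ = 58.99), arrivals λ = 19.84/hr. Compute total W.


Each node sees arrival rate λ = 19.84/hr (tandem ⇒ throughput preserved).
W₁ = 1/(μ₁−λ) = 1/(68.0−19.84) = 0.02076 hr
W₂ = 1/(μ₂−λ) = 1/(58.99−19.84) = 0.02554 hr
W_total = W₁ + W₂ = 0.02076 + 0.02554 = 0.04631 hr

Final: 0.04631 hr


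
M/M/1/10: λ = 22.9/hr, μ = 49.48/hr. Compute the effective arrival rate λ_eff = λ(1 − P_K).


ρ = 0.4628; P_K = (1−ρ)ρ^10/(1−ρ^11) = 0.0002423
λ_eff = λ(1 − P_K) = 22.9·(1 − 0.0002423) = 22.9·0.999758 = 22.8945 /hr

Final: 22.8945 /hr


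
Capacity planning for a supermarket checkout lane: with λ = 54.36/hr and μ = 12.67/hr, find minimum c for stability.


Stability requires cμ > λ ⇔ c > λ/μ.
λ/μ = 54.36/12.67 = 4.2904
Minimum integer c = ⌊4.2904⌋ + 1 = 5
Check: 5·12.67 = 63.35 > 54.36, while 4·12.67 = 50.68 ≤ 54.36

Final: 5 servers


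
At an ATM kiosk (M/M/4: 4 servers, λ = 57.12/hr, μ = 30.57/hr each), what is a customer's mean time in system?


a = 1.8685; ρ = 0.4671; P₀ = 0.150275
Lq = P₀·a^c·ρ/(c!(1−ρ)²) = 0.12555
Wq = Lq/λ = 0.12555/57.12 = 0.002198 hr
W = Wq + 1/μ = 0.002198 + 0.03271 = 0.03491 hr

Final: 0.03491 hr


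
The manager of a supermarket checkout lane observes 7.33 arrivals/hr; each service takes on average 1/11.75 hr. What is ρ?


ρ = λ/μ = 7.33/11.75 = 0.6238

Final: 0.6238


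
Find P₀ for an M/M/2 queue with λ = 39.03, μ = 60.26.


a = λ/μ = 39.03/60.26 = 0.6477; ρ = a/c = 0.3238
Σ_{k=0}^{1} a^k/k! (terms k=0..1) = 1.00000 + 0.64769 = 1.64769
Tail: a^2/(2!(1−ρ)) = 0.41951/(2·0.6762) = 0.31022
P₀ = 1/(1.64769 + 0.31022) = 1/1.95791 = 0.510749

Final: 0.510749


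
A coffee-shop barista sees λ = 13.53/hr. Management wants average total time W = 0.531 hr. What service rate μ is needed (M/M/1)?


W = 1/(μ−λ) ⇒ μ − λ = 1/W = 1/0.531 = 1.8832
μ = λ + 1/W = 13.53 + 1.8832 = 15.4132 per hr

Final: 15.4132 /hr


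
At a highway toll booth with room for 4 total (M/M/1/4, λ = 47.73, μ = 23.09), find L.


ρ = 47.73/23.09 = 2.0671
L = ρ[1 − (K+1)ρ^K + Kρ^(K+1)] / [(1−ρ)(1−ρ^(K+1))]
Numerator: 2.0671·(1 − 5·18.258706 + 4·37.743095) = 125.430981
Denominator: (-1.0671)·(-36.743095) = 39.209608
L = 125.430981/39.209608 = 3.1990

Final: 3.1990


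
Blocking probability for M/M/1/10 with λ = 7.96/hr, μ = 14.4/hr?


ρ = λ/μ = 7.96/14.4 = 0.5528
P_K = (1−ρ)ρ^K/(1−ρ^(K+1)) = (0.4472·0.002664)/(1 − 0.001473)
= 0.001191/0.998527 = 0.001193

Final: 0.001193


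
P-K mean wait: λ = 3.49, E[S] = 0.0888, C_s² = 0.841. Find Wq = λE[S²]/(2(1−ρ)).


ρ = λ·E[S] = 3.49·0.0888 = 0.3099
E[S²] = E[S]²(1+C_s²) = 0.0888²·(1+0.841) = 0.014517
Wq = λ·E[S²]/(2(1−ρ)) = 3.49·0.014517/(2·0.6901) = 0.03671 hr

Final: 0.03671 hr


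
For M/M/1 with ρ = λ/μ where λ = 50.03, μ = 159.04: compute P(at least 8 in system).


ρ = 50.03/159.04 = 0.3146
P(N ≥ n) = ρ^n = 0.3146^8 = 0.00009589

Final: 0.00009589


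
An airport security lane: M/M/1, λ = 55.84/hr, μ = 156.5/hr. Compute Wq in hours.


ρ = 55.84/156.5 = 0.3568
Wq = ρ/(μ−λ) = 0.3568/(156.5 − 55.84) = 0.3568/100.66 = 0.003545 hr

Final: 0.003545 hr


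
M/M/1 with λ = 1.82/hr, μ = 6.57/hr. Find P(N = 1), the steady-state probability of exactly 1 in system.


ρ = 1.82/6.57 = 0.2770
P_n = (1−ρ)·ρ^n = (1 − 0.2770)·0.2770^1 = 0.7230·0.277017 = 0.200278

Final: 0.200278


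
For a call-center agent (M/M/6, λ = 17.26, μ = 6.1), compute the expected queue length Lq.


a = λ/μ = 2.8295; ρ = a/6 = 0.4716
P₀ = 0.058346
Lq = P₀·a^c·ρ / (c!·(1−ρ)²) = 0.058346·513.17529·0.4716/(720·0.27922)
= 0.07024

Final: 0.07024


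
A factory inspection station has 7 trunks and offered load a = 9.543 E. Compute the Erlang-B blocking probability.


B(c,a) = (a^c/c!) / Σ_{k=0}^{c} a^k/k!
a^7/7! = 1430.091846
Σ terms (k=0..7): 1.00000 + 9.54300 + 45.53442 + 144.84500 + 345.56397 + 659.54339 + 1049.00376 + 1430.09185 = 3685.125399
B = 1430.091846/3685.125399 = 0.388071

Final: 0.388071


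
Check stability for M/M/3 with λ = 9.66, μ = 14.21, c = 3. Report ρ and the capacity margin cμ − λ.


Total capacity cμ = 3·14.21 = 42.63/hr
ρ = λ/(cμ) = 9.66/42.63 = 0.2266
Stable ⇔ ρ < 1: YES
Spare capacity = cμ − λ = 42.63 − 9.66 = 32.97/hr

Final: ρ = 0.2266; stable; margin = 32.97/hr


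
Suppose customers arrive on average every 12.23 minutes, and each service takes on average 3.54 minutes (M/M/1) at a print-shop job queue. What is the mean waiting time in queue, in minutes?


λ = 60/12.23 = 4.9060 /hr
μ = 60/3.54 = 16.9492 /hr
ρ = λ/μ = 4.9060/16.9492 = 0.2895
Wq = ρ/(μ−λ) = 0.2895/(16.9492−4.9060) = 0.02403 hr
In minutes: 0.02403·60 = 1.442 min

Final: 1.442 min


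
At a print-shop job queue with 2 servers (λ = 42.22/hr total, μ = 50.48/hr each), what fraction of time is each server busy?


ρ = λ/(cμ) = 42.22/(2·50.48) = 42.22/100.96 = 0.4182

Final: 0.4182


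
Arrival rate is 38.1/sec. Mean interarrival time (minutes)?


Mean interarrival time = 1/λ = 1/38.1 second = 0.02625 second
In minutes: 0.02625 × 0.0166667 = 0.0004374 min

Final: 0.0004374 min


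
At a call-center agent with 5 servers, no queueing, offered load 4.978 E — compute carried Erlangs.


B(5,4.978) = 0.283080 (Erlang-B)
Carried load = a(1 − B) = 4.978·(1 − 0.283080) = 4.978·0.716920 = 3.5688 E

Final: 3.5688 Erlangs


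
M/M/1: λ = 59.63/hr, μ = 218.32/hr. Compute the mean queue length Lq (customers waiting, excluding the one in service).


ρ = 59.63/218.32 = 0.2731
Lq = ρ²/(1−ρ) = 0.07460/0.7269 = 0.1026

Final: 0.1026


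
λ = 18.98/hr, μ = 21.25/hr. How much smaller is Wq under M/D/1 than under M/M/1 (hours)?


ρ = 18.98/21.25 = 0.8932
Wq(M/M/1) = ρ/(μ−λ) = 0.8932/2.27 = 0.39347 hr
Wq(M/D/1) = ρ/(2(μ−λ)) = 0.19673 hr
Savings = 0.39347 − 0.19673 = 0.19673 hr

Final: 0.19673 hr


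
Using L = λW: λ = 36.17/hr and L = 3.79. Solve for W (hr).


W = L/λ = 3.79/36.17 = 0.1048 hr

Final: 0.1048 hr


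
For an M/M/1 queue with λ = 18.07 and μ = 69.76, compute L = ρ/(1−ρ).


ρ = λ/μ = 18.07/69.76 = 0.2590
L = ρ/(1−ρ) = 0.2590/(1 − 0.2590) = 0.2590/0.7410 = 0.3496

Final: 0.3496


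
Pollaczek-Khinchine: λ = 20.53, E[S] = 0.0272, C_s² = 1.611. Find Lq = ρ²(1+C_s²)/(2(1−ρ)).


ρ = λ·E[S] = 20.53·0.0272 = 0.5584
Lq = ρ²(1+C_s²)/(2(1−ρ)) = 0.3118·(1+1.611)/(2·0.4416)
= 0.3118·2.6110/0.8832 = 0.92189

Final: 0.92189


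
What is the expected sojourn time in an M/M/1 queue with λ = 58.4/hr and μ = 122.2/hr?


W = 1/(μ−λ) = 1/(122.2 − 58.4) = 1/63.80 = 0.01567 hr

Final: 0.01567 hr


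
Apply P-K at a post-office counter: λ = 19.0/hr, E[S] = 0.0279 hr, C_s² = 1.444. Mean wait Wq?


ρ = λ·E[S] = 19.0·0.0279 = 0.5301
E[S²] = E[S]²(1+C_s²) = 0.0279²·(1+1.444) = 0.001902
Wq = λ·E[S²]/(2(1−ρ)) = 19.0·0.001902/(2·0.4699) = 0.03846 hr

Final: 0.03846 hr


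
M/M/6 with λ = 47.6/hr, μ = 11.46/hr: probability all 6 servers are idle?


a = λ/μ = 47.6/11.46 = 4.1536; ρ = a/c = 0.6923
Σ_{k=0}^{5} a^k/k! (terms k=0..5) = 1.00000 + 4.15358 + 8.62610 + 11.94306 + 12.40161 + 10.30221 = 48.42657
Tail: a^6/(6!(1−ρ)) = 5134.92389/(720·0.3077) = 23.17511
P₀ = 1/(48.42657 + 23.17511) = 1/71.60167 = 0.013966

Final: 0.013966


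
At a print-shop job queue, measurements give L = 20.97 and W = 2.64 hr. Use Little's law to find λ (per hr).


λ = L/W = 20.97/2.64 = 7.9432 /hr

Final: 7.9432 /hr


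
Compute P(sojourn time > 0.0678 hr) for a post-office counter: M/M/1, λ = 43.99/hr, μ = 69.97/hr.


W ~ Exponential(μ−λ) for M/M/1.
μ − λ = 69.97 − 43.99 = 25.9800
P(W > t) = e^{−(μ−λ)t} = e^{−1.7614} = 0.171797

Final: 0.171797


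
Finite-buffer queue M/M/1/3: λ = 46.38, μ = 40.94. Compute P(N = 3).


ρ = λ/μ = 46.38/40.94 = 1.1329
P_K = (1−ρ)ρ^K/(1−ρ^(K+1)) = (-0.1329·1.453947)/(1 − 1.647144)
= -0.193197/-0.647144 = 0.298537

Final: 0.298537


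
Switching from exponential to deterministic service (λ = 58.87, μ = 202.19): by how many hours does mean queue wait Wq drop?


ρ = 58.87/202.19 = 0.2912
Wq(M/M/1) = ρ/(μ−λ) = 0.2912/143.32 = 0.002032 hr
Wq(M/D/1) = ρ/(2(μ−λ)) = 0.001016 hr
Savings = 0.002032 − 0.001016 = 0.001016 hr

Final: 0.001016 hr
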